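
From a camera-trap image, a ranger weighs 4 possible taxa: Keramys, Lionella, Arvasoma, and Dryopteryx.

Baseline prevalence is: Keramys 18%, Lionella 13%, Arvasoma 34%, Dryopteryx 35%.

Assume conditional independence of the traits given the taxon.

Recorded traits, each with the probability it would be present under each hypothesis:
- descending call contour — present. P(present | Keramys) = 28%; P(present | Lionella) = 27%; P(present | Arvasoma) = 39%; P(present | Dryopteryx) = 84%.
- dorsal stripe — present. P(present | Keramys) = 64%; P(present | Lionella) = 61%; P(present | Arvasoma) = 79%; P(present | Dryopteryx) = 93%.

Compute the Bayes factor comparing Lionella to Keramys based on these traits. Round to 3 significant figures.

0.919

Take the product of per-trait likelihoods under each hypothesis, then divide.
  Lionella: 0.27 × 0.61 = 0.1647
  Keramys: 0.28 × 0.64 = 0.1792
Bayes factor = 0.1647 / 0.1792 ≈ 0.919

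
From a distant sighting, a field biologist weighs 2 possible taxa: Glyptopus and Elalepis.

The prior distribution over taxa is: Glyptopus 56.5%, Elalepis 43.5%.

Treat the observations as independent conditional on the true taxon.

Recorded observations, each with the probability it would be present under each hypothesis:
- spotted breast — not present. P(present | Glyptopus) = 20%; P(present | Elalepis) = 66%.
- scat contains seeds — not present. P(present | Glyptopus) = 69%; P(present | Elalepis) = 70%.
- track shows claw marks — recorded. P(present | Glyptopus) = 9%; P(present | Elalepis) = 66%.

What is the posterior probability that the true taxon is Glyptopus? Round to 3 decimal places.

0.301

Multiply each prior by the joint likelihood of the evidence pattern (using 1 − P(present | H) for each absent observation):
  Glyptopus: 0.565 × (1 − 0.20) × (1 − 0.69) × 0.09 = 0.012611
  Elalepis: 0.435 × (1 − 0.66) × (1 − 0.70) × 0.66 = 0.029284
The unnormalized weights sum to 0.041895.
P(Glyptopus | evidence) = 0.012611 / 0.041895 ≈ 0.301.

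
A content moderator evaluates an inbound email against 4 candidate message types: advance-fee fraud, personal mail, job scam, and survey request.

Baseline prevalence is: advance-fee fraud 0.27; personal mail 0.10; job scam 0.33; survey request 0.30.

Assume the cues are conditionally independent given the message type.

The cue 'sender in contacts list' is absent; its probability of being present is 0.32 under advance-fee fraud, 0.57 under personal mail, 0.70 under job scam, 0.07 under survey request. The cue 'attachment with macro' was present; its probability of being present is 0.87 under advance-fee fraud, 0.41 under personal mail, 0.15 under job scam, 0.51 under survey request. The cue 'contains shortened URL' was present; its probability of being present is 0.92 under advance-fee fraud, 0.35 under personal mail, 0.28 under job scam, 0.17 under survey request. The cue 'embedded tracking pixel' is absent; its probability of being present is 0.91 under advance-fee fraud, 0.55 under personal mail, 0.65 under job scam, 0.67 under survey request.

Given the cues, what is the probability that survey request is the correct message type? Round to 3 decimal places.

0.314

Multiply each prior by the joint likelihood of the cue pattern (using 1 − P(present | H) for each absent cue):
  advance-fee fraud: 0.27 × (1 − 0.32) × 0.87 × 0.92 × (1 − 0.91) = 0.013226
  personal mail: 0.10 × (1 − 0.57) × 0.41 × 0.35 × (1 − 0.55) = 0.0027767
  job scam: 0.33 × (1 − 0.70) × 0.15 × 0.28 × (1 − 0.65) = 0.0014553
  survey request: 0.30 × (1 − 0.07) × 0.51 × 0.17 × (1 − 0.67) = 0.0079825
The unnormalized weights sum to 0.02544.
P(survey request | evidence) = 0.0079825 / 0.02544 ≈ 0.314.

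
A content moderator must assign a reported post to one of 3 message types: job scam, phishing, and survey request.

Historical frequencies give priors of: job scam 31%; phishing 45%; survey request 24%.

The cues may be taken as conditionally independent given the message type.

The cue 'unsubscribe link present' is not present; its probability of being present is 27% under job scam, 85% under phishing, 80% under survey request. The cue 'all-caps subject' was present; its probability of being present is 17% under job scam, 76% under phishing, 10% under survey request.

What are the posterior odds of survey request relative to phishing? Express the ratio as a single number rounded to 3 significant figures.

The normalizing constant cancels in an odds ratio, so compute prior × likelihood for the two hypotheses only (using 1 − P(present | H) for each absent cue):
  survey request: 0.24 × (1 − 0.80) × 0.10 = 0.0048
  phishing: 0.45 × (1 − 0.85) × 0.76 = 0.0513
Posterior odds = 0.0048 / 0.0513 ≈ 0.0936.

0.0936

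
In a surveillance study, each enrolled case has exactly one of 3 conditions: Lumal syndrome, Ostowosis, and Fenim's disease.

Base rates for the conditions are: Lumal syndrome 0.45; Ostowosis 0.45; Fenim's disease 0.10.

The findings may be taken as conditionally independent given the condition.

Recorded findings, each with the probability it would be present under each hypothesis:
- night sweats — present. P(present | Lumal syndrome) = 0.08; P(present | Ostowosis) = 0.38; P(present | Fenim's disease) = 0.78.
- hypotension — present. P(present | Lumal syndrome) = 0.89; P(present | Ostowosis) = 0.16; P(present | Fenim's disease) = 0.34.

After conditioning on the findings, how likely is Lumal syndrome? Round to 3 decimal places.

By Bayes' rule with conditional independence, the unnormalized weight for each hypothesis is prior × ∏ likelihoods:
  Lumal syndrome: 0.45 × 0.08 × 0.89 = 0.03204
  Ostowosis: 0.45 × 0.38 × 0.16 = 0.02736
  Fenim's disease: 0.10 × 0.78 × 0.34 = 0.02652
Normalizing constant Z = 0.03204 + 0.02736 + 0.02652 = 0.08592.
P(Lumal syndrome | evidence) = 0.03204 / 0.08592 ≈ 0.373.

0.373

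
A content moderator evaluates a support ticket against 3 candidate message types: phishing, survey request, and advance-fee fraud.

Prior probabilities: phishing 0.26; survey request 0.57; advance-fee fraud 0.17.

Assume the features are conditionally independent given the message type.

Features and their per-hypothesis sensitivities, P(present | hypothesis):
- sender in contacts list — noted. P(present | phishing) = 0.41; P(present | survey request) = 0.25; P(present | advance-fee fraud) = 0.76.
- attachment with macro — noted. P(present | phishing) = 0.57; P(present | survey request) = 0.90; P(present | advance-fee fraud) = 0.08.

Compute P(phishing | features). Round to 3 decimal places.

0.305

Multiply each prior by the joint likelihood of the feature pattern:
  phishing: 0.26 × 0.41 × 0.57 = 0.060762
  survey request: 0.57 × 0.25 × 0.90 = 0.12825
  advance-fee fraud: 0.17 × 0.76 × 0.08 = 0.010336
The unnormalized weights sum to 0.19935.
P(phishing | evidence) = 0.060762 / 0.19935 ≈ 0.305.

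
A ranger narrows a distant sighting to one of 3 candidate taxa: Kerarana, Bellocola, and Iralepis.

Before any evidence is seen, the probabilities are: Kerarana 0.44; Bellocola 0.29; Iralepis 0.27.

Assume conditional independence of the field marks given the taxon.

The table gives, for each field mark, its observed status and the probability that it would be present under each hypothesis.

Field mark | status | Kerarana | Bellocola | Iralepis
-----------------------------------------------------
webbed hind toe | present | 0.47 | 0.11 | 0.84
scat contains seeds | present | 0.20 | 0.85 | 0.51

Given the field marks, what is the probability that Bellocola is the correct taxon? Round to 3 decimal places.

0.147

Multiply each prior by the joint likelihood of the field mark pattern:
  Kerarana: 0.44 × 0.47 × 0.20 = 0.04136
  Bellocola: 0.29 × 0.11 × 0.85 = 0.027115
  Iralepis: 0.27 × 0.84 × 0.51 = 0.11567
Marginal likelihood of the evidence = 0.18414.
P(Bellocola | evidence) = 0.027115 / 0.18414 ≈ 0.147.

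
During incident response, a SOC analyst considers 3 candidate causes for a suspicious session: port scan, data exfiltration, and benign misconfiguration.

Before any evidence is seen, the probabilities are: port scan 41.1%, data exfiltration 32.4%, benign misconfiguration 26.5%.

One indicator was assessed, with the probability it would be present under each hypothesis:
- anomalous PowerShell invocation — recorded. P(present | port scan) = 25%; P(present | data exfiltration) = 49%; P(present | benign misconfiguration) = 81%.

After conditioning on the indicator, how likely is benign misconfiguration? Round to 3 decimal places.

For each hypothesis, the unnormalized posterior weight is prior × likelihood:
  port scan: 0.411 × 0.25 = 0.10275
  data exfiltration: 0.324 × 0.49 = 0.15876
  benign misconfiguration: 0.265 × 0.81 = 0.21465
The unnormalized weights sum to 0.47616.
P(benign misconfiguration | evidence) = 0.21465 / 0.47616 ≈ 0.451.

0.451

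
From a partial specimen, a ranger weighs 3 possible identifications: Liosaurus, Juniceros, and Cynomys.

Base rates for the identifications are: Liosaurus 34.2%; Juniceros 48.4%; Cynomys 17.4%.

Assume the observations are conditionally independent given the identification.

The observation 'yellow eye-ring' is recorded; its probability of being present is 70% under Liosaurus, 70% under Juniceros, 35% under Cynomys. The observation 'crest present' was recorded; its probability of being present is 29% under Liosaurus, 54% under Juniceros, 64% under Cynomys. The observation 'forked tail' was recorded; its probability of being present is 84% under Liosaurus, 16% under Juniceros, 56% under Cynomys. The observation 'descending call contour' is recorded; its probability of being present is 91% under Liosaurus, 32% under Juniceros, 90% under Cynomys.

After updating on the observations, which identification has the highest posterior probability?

By Bayes' rule with conditional independence, the unnormalized weight for each hypothesis is prior × ∏ likelihoods:
  Liosaurus: 0.342 × 0.70 × 0.29 × 0.84 × 0.91 = 0.053069
  Juniceros: 0.484 × 0.70 × 0.54 × 0.16 × 0.32 = 0.0093671
  Cynomys: 0.174 × 0.35 × 0.64 × 0.56 × 0.90 = 0.019644
Normalizing constant Z = 0.053069 + 0.0093671 + 0.019644 = 0.08208.
P(Liosaurus | evidence) ≈ 0.053069 / 0.08208 ≈ 0.647
P(Juniceros | evidence) ≈ 0.0093671 / 0.08208 ≈ 0.114
P(Cynomys | evidence) ≈ 0.019644 / 0.08208 ≈ 0.239
The largest is 0.647, so Liosaurus is most probable.

Liosaurus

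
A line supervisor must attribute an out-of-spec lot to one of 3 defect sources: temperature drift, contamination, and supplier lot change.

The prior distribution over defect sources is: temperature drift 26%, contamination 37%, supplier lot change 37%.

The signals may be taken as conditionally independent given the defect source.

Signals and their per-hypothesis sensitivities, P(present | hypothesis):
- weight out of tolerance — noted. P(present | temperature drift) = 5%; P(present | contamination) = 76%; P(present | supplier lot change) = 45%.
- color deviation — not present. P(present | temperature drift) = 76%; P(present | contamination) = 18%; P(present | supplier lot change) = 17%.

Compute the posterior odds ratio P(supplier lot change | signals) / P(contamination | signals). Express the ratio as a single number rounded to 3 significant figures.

The normalizing constant cancels in an odds ratio, so compute prior × likelihood for the two hypotheses only (using 1 − P(present | H) for each absent signal):
  supplier lot change: 0.37 × 0.45 × (1 − 0.17) = 0.1382
  contamination: 0.37 × 0.76 × (1 − 0.18) = 0.23058
Odds(supplier lot change : contamination) = 0.1382 / 0.23058 ≈ 0.599.

0.599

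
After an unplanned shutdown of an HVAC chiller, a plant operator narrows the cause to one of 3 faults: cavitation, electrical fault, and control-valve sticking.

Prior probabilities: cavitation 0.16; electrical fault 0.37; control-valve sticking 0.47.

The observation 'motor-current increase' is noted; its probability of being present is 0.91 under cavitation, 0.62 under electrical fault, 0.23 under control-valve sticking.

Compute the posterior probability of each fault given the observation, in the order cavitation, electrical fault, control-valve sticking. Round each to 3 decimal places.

For each hypothesis, the unnormalized posterior weight is prior × likelihood:
  cavitation: 0.16 × 0.91 = 0.1456
  electrical fault: 0.37 × 0.62 = 0.2294
  control-valve sticking: 0.47 × 0.23 = 0.1081
Marginal likelihood of the evidence = 0.4831.
P(cavitation | evidence) = 0.1456 / 0.4831 ≈ 0.301
P(electrical fault | evidence) = 0.2294 / 0.4831 ≈ 0.475
P(control-valve sticking | evidence) = 0.1081 / 0.4831 ≈ 0.224

0.301, 0.475, 0.224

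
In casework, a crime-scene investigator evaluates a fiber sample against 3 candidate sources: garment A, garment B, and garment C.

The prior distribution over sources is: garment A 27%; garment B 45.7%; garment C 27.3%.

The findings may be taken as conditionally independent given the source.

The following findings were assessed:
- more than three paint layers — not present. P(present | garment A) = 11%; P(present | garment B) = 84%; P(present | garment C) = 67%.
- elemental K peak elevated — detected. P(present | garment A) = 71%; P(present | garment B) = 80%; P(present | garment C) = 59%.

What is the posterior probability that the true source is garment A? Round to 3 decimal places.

0.604

For each hypothesis, the unnormalized posterior weight is prior × product of the finding likelihoods (using 1 − P(present | H) for each absent finding):
  garment A: 0.270 × (1 − 0.11) × 0.71 = 0.17061
  garment B: 0.457 × (1 − 0.84) × 0.80 = 0.058496
  garment C: 0.273 × (1 − 0.67) × 0.59 = 0.053153
The unnormalized weights sum to 0.28226.
P(garment A | evidence) = 0.17061 / 0.28226 ≈ 0.604.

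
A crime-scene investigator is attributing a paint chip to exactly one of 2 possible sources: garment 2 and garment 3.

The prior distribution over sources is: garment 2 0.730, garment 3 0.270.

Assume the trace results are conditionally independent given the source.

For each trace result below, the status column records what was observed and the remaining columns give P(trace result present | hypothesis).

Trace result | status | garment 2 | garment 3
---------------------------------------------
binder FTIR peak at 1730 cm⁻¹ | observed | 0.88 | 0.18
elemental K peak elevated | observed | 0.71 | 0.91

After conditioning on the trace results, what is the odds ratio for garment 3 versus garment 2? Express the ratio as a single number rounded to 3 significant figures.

The normalizing constant cancels in an odds ratio, so compute prior × likelihood for the two hypotheses only:
  garment 3: 0.270 × 0.18 × 0.91 = 0.044226
  garment 2: 0.730 × 0.88 × 0.71 = 0.4561
Posterior odds = 0.044226 / 0.4561 ≈ 0.0970.

0.0970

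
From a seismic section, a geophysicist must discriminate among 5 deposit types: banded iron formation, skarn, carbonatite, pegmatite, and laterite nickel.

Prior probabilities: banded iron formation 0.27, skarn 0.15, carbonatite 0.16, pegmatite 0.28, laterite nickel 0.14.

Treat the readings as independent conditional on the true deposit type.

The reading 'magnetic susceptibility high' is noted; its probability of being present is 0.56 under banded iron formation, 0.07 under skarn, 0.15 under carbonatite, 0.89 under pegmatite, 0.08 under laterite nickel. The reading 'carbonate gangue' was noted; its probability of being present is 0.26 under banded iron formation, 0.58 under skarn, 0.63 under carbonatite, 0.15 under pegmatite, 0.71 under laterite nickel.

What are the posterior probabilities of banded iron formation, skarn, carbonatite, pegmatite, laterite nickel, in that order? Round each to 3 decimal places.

By Bayes' rule with conditional independence, the unnormalized weight for each hypothesis is prior × ∏ likelihoods:
  banded iron formation: 0.27 × 0.56 × 0.26 = 0.039312
  skarn: 0.15 × 0.07 × 0.58 = 0.00609
  carbonatite: 0.16 × 0.15 × 0.63 = 0.01512
  pegmatite: 0.28 × 0.89 × 0.15 = 0.03738
  laterite nickel: 0.14 × 0.08 × 0.71 = 0.007952
Marginal likelihood of the evidence = 0.10585.
P(banded iron formation | evidence) = 0.039312 / 0.10585 ≈ 0.371
P(skarn | evidence) = 0.00609 / 0.10585 ≈ 0.058
P(carbonatite | evidence) = 0.01512 / 0.10585 ≈ 0.143
P(pegmatite | evidence) = 0.03738 / 0.10585 ≈ 0.353
P(laterite nickel | evidence) = 0.007952 / 0.10585 ≈ 0.075

0.371, 0.058, 0.143, 0.353, 0.075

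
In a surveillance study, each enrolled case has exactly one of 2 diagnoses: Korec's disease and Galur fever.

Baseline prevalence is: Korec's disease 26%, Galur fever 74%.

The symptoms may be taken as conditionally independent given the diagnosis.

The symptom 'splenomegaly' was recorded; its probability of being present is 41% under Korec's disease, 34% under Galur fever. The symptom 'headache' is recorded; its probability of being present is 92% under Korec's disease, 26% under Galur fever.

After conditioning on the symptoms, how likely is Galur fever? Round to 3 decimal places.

0.400

For each hypothesis, the unnormalized posterior weight is prior × product of the symptom likelihoods:
  Korec's disease: 0.26 × 0.41 × 0.92 = 0.098072
  Galur fever: 0.74 × 0.34 × 0.26 = 0.065416
Marginal likelihood of the evidence = 0.16349.
P(Galur fever | evidence) = 0.065416 / 0.16349 ≈ 0.400.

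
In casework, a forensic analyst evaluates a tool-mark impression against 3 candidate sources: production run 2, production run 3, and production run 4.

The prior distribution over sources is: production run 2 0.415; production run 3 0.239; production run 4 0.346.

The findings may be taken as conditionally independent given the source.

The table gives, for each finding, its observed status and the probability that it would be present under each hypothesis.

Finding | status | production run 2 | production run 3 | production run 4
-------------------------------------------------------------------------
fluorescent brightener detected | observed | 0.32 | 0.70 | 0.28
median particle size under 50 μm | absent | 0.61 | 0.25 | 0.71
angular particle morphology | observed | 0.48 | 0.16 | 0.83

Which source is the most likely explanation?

By Bayes' rule with conditional independence, the unnormalized weight for each hypothesis is prior × ∏ likelihoods (using 1 − P(present | H) for each absent finding):
  production run 2: 0.415 × 0.32 × (1 − 0.61) × 0.48 = 0.02486
  production run 3: 0.239 × 0.70 × (1 − 0.25) × 0.16 = 0.020076
  production run 4: 0.346 × 0.28 × (1 − 0.71) × 0.83 = 0.023319
The unnormalized weights sum to 0.068255.
P(production run 2 | evidence) ≈ 0.02486 / 0.068255 ≈ 0.364
P(production run 3 | evidence) ≈ 0.020076 / 0.068255 ≈ 0.294
P(production run 4 | evidence) ≈ 0.023319 / 0.068255 ≈ 0.342
The largest is 0.364, so production run 2 is most probable.

production run 2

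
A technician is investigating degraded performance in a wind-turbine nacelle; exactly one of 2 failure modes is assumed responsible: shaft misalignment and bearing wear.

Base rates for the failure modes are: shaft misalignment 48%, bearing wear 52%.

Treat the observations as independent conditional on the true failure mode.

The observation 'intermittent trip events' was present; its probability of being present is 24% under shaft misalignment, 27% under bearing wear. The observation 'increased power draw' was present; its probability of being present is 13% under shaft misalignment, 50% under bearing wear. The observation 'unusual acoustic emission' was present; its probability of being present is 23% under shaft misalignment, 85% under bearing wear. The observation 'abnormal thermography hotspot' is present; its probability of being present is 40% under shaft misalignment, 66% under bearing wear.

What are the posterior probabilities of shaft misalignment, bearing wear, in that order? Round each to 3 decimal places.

By Bayes' rule with conditional independence, the unnormalized weight for each hypothesis is prior × ∏ likelihoods:
  shaft misalignment: 0.48 × 0.24 × 0.13 × 0.23 × 0.40 = 0.0013778
  bearing wear: 0.52 × 0.27 × 0.50 × 0.85 × 0.66 = 0.039382
The unnormalized weights sum to 0.04076.
P(shaft misalignment | evidence) = 0.0013778 / 0.04076 ≈ 0.034
P(bearing wear | evidence) = 0.039382 / 0.04076 ≈ 0.966

0.034, 0.966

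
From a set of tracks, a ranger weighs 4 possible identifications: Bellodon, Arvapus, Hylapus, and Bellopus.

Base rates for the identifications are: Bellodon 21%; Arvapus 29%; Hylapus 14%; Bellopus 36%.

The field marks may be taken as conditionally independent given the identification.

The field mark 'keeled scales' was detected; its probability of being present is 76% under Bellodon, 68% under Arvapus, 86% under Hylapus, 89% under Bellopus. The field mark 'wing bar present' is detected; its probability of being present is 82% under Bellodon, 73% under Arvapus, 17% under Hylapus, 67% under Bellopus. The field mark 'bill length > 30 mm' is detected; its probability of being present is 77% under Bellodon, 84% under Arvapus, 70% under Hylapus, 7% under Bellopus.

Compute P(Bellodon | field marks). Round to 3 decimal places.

0.401

Multiply each prior by the joint likelihood of the field mark pattern:
  Bellodon: 0.21 × 0.76 × 0.82 × 0.77 = 0.10077
  Arvapus: 0.29 × 0.68 × 0.73 × 0.84 = 0.12092
  Hylapus: 0.14 × 0.86 × 0.17 × 0.70 = 0.014328
  Bellopus: 0.36 × 0.89 × 0.67 × 0.07 = 0.015027
The unnormalized weights sum to 0.25105.
P(Bellodon | evidence) = 0.10077 / 0.25105 ≈ 0.401.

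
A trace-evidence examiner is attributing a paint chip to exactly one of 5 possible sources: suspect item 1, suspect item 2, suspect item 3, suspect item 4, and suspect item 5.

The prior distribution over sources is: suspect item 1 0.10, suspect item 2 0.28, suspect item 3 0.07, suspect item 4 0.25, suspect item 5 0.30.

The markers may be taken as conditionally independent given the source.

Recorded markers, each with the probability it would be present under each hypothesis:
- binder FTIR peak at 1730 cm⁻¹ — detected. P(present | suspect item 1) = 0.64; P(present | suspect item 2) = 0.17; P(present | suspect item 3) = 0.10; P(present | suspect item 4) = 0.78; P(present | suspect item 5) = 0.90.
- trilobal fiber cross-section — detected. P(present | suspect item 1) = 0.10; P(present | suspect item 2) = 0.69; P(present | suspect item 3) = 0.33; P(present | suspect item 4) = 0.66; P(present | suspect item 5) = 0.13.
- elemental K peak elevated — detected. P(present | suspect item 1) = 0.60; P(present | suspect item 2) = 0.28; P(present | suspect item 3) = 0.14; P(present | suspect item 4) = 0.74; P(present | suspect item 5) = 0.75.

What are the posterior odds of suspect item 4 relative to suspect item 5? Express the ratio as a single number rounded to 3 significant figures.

The normalizing constant cancels in an odds ratio, so compute prior × likelihood for the two hypotheses only:
  suspect item 4: 0.25 × 0.78 × 0.66 × 0.74 = 0.095238
  suspect item 5: 0.30 × 0.90 × 0.13 × 0.75 = 0.026325
Posterior odds = 0.095238 / 0.026325 ≈ 3.62.

3.62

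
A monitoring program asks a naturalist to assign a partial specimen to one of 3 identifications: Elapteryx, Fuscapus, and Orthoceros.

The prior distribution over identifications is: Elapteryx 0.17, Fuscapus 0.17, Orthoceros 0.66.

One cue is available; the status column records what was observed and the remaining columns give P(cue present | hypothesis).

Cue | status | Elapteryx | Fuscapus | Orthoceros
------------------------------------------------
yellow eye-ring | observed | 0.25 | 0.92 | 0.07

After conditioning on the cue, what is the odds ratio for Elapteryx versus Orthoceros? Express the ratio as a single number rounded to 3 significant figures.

0.920

Unnormalized posterior weight (prior times the cue likelihood) for each of the two hypotheses:
  Elapteryx: 0.17 × 0.25 = 0.0425
  Orthoceros: 0.66 × 0.07 = 0.0462
Posterior odds = 0.0425 / 0.0462 ≈ 0.920.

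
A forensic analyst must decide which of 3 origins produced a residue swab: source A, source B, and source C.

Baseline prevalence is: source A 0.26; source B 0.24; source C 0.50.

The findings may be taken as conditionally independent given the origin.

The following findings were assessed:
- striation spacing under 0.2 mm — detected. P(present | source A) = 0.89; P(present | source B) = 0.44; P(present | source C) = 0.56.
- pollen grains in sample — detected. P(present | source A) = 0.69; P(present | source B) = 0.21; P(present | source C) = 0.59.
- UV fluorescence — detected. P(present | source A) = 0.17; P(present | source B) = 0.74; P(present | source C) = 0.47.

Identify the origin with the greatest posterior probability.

source C

By Bayes' rule with conditional independence, the unnormalized weight for each hypothesis is prior × ∏ likelihoods:
  source A: 0.26 × 0.89 × 0.69 × 0.17 = 0.027143
  source B: 0.24 × 0.44 × 0.21 × 0.74 = 0.01641
  source C: 0.50 × 0.56 × 0.59 × 0.47 = 0.077644
Normalizing constant Z = 0.027143 + 0.01641 + 0.077644 = 0.1212.
P(source A | evidence) ≈ 0.027143 / 0.1212 ≈ 0.224
P(source B | evidence) ≈ 0.01641 / 0.1212 ≈ 0.135
P(source C | evidence) ≈ 0.077644 / 0.1212 ≈ 0.641
The largest is 0.641, so source C is most probable.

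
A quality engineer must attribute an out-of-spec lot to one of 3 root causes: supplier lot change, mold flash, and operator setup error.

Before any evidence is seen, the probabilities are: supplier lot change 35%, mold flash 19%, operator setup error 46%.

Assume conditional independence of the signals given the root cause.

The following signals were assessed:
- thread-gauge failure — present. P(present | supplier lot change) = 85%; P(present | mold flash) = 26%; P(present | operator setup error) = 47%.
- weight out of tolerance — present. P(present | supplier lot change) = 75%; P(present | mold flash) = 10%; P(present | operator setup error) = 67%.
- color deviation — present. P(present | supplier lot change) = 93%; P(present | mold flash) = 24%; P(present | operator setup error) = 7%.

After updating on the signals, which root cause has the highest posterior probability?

supplier lot change

By Bayes' rule with conditional independence, the unnormalized weight for each hypothesis is prior × ∏ likelihoods:
  supplier lot change: 0.35 × 0.85 × 0.75 × 0.93 = 0.20751
  mold flash: 0.19 × 0.26 × 0.10 × 0.24 = 0.0011856
  operator setup error: 0.46 × 0.47 × 0.67 × 0.07 = 0.01014
Marginal likelihood of the evidence = 0.21883.
P(supplier lot change | evidence) ≈ 0.20751 / 0.21883 ≈ 0.948
P(mold flash | evidence) ≈ 0.0011856 / 0.21883 ≈ 0.005
P(operator setup error | evidence) ≈ 0.01014 / 0.21883 ≈ 0.046
The largest is 0.948, so supplier lot change is most probable.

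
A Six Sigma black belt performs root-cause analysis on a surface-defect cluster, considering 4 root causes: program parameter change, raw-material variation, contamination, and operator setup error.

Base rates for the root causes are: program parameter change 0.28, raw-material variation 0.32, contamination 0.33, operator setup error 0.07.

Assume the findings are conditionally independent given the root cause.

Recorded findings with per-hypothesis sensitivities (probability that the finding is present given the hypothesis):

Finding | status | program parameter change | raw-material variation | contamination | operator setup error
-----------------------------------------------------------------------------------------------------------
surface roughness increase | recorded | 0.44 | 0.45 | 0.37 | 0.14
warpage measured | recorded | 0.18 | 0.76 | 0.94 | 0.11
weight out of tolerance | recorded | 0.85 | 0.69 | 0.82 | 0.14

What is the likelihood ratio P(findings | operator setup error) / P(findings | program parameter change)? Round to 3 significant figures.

Joint likelihood of the evidence pattern under each hypothesis:
  operator setup error: 0.14 × 0.11 × 0.14 = 0.002156
  program parameter change: 0.44 × 0.18 × 0.85 = 0.06732
Bayes factor = 0.002156 / 0.06732 ≈ 0.0320

0.0320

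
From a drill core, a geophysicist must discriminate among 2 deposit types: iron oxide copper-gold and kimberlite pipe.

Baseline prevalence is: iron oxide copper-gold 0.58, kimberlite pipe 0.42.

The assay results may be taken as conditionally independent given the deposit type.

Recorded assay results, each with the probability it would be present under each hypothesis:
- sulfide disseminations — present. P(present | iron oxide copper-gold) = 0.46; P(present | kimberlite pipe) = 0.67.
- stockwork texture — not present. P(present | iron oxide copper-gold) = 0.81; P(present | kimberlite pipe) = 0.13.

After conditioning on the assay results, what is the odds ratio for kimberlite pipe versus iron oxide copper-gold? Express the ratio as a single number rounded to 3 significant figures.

The normalizing constant cancels in an odds ratio, so compute prior × likelihood for the two hypotheses only (using 1 − P(present | H) for each absent assay result):
  kimberlite pipe: 0.42 × 0.67 × (1 − 0.13) = 0.24482
  iron oxide copper-gold: 0.58 × 0.46 × (1 − 0.81) = 0.050692
Odds(kimberlite pipe : iron oxide copper-gold) = 0.24482 / 0.050692 ≈ 4.83.

4.83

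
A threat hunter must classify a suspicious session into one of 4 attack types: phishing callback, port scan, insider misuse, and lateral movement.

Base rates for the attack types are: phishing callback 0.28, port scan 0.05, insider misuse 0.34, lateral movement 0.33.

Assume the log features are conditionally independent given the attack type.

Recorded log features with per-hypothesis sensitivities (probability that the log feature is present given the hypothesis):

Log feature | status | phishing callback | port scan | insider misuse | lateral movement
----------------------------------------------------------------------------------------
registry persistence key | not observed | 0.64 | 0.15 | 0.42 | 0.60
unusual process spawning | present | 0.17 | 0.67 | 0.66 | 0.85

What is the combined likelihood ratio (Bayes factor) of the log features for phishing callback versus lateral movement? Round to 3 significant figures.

0.180

Take the product of per-log feature likelihoods under each hypothesis (using 1 − P(present | H) for each absent log feature), then divide.
  phishing callback: (1 − 0.64) × 0.17 = 0.0612
  lateral movement: (1 − 0.60) × 0.85 = 0.34
Bayes factor = 0.0612 / 0.34 ≈ 0.180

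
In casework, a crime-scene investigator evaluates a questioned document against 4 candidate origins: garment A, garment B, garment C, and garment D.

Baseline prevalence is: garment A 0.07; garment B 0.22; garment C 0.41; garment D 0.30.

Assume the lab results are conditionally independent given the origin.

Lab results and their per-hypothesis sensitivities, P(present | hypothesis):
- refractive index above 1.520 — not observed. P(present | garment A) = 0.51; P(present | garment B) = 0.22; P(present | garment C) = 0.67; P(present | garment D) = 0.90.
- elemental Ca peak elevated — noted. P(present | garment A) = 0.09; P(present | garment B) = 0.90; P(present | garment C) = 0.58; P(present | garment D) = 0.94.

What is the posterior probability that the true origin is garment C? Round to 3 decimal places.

By Bayes' rule with conditional independence, the unnormalized weight for each hypothesis is prior × ∏ likelihoods (using 1 − P(present | H) for each absent lab result):
  garment A: 0.07 × (1 − 0.51) × 0.09 = 0.003087
  garment B: 0.22 × (1 − 0.22) × 0.90 = 0.15444
  garment C: 0.41 × (1 − 0.67) × 0.58 = 0.078474
  garment D: 0.30 × (1 − 0.90) × 0.94 = 0.0282
The unnormalized weights sum to 0.2642.
P(garment C | evidence) = 0.078474 / 0.2642 ≈ 0.297.

0.297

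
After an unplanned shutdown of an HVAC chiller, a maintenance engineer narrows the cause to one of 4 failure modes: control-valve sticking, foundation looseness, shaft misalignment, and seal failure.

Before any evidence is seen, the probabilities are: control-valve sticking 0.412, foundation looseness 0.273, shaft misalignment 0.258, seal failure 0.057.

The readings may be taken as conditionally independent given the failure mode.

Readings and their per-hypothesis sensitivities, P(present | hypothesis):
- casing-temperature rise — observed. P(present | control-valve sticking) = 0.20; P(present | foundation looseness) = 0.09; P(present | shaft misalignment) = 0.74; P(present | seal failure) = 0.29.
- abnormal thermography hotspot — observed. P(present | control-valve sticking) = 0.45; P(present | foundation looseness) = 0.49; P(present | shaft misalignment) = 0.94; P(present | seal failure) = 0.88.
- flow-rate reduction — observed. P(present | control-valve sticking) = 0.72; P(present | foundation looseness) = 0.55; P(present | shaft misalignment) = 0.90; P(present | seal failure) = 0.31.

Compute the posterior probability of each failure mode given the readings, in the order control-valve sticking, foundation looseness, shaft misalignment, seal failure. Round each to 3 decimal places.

By Bayes' rule with conditional independence, the unnormalized weight for each hypothesis is prior × ∏ likelihoods:
  control-valve sticking: 0.412 × 0.20 × 0.45 × 0.72 = 0.026698
  foundation looseness: 0.273 × 0.09 × 0.49 × 0.55 = 0.0066216
  shaft misalignment: 0.258 × 0.74 × 0.94 × 0.90 = 0.16152
  seal failure: 0.057 × 0.29 × 0.88 × 0.31 = 0.0045094
Normalizing constant Z = 0.026698 + 0.0066216 + 0.16152 + 0.0045094 = 0.19935.
P(control-valve sticking | evidence) = 0.026698 / 0.19935 ≈ 0.134
P(foundation looseness | evidence) = 0.0066216 / 0.19935 ≈ 0.033
P(shaft misalignment | evidence) = 0.16152 / 0.19935 ≈ 0.810
P(seal failure | evidence) = 0.0045094 / 0.19935 ≈ 0.023

0.134, 0.033, 0.810, 0.023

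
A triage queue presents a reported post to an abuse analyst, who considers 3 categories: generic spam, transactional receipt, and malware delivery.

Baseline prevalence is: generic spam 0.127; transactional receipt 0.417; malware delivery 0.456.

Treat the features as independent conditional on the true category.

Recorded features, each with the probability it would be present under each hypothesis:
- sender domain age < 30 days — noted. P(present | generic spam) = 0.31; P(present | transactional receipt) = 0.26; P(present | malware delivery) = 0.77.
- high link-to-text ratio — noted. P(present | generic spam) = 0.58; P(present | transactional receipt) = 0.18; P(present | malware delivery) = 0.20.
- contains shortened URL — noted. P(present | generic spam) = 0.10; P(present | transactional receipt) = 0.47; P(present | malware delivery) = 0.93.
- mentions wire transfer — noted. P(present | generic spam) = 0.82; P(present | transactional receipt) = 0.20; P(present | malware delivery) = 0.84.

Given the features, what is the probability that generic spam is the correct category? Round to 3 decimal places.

By Bayes' rule with conditional independence, the unnormalized weight for each hypothesis is prior × ∏ likelihoods:
  generic spam: 0.127 × 0.31 × 0.58 × 0.10 × 0.82 = 0.0018724
  transactional receipt: 0.417 × 0.26 × 0.18 × 0.47 × 0.20 = 0.0018345
  malware delivery: 0.456 × 0.77 × 0.20 × 0.93 × 0.84 = 0.054859
Marginal likelihood of the evidence = 0.058566.
P(generic spam | evidence) = 0.0018724 / 0.058566 ≈ 0.032.

0.032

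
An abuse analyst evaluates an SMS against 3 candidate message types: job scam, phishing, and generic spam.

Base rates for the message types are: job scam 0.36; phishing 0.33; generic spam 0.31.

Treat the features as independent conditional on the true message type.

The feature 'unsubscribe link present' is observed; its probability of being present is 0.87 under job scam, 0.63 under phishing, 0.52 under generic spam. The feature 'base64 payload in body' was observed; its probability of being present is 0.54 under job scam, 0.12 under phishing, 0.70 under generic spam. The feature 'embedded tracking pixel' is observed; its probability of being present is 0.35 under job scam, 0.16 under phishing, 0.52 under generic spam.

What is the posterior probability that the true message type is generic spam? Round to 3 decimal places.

For each hypothesis, the unnormalized posterior weight is prior × product of the feature likelihoods:
  job scam: 0.36 × 0.87 × 0.54 × 0.35 = 0.059195
  phishing: 0.33 × 0.63 × 0.12 × 0.16 = 0.0039917
  generic spam: 0.31 × 0.52 × 0.70 × 0.52 = 0.058677
The unnormalized weights sum to 0.12186.
P(generic spam | evidence) = 0.058677 / 0.12186 ≈ 0.481.

0.481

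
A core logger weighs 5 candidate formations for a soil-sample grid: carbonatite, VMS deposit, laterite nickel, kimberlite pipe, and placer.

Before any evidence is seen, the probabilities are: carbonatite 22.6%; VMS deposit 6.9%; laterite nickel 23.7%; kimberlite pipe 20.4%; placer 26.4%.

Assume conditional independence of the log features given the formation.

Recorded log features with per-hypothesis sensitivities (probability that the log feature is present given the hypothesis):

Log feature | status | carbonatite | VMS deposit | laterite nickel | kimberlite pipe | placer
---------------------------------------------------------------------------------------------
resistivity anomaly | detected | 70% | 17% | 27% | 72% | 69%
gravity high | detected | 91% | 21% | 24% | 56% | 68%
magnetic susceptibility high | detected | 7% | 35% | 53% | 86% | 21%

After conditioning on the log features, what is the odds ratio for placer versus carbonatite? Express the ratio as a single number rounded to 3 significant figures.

2.58

Unnormalized posterior weight (prior times the log feature likelihoods) for each of the two hypotheses:
  placer: 0.264 × 0.69 × 0.68 × 0.21 = 0.026012
  carbonatite: 0.226 × 0.70 × 0.91 × 0.07 = 0.010077
Posterior odds = 0.026012 / 0.010077 ≈ 2.58.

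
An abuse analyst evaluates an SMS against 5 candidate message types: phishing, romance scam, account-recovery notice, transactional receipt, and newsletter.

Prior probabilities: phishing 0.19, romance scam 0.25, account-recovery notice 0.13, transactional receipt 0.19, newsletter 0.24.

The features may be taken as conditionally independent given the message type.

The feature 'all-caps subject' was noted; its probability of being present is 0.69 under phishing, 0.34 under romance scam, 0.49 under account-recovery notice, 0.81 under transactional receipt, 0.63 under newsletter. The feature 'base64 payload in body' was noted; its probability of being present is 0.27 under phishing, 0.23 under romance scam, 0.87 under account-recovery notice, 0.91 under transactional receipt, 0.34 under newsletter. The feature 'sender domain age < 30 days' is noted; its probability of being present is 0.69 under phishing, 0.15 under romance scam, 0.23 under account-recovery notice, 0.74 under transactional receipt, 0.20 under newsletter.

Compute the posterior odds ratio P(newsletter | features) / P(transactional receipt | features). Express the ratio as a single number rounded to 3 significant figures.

0.0992

The normalizing constant cancels in an odds ratio, so compute prior × likelihood for the two hypotheses only:
  newsletter: 0.24 × 0.63 × 0.34 × 0.20 = 0.010282
  transactional receipt: 0.19 × 0.81 × 0.91 × 0.74 = 0.10364
Posterior odds = 0.010282 / 0.10364 ≈ 0.0992.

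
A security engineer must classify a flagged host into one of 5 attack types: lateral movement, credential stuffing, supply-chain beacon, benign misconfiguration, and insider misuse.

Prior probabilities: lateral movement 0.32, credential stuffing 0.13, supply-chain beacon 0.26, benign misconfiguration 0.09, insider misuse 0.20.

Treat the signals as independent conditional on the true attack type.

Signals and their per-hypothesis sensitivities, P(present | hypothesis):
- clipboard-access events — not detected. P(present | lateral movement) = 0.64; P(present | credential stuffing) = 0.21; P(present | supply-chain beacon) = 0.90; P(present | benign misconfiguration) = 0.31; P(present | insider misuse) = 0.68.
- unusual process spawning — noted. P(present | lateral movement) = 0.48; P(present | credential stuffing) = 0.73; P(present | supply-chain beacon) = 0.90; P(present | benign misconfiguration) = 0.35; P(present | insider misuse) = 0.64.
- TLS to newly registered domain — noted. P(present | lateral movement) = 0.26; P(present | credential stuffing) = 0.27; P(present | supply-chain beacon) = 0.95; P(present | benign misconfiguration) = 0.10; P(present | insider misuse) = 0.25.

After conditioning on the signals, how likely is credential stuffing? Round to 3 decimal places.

0.292

By Bayes' rule with conditional independence, the unnormalized weight for each hypothesis is prior × ∏ likelihoods (using 1 − P(present | H) for each absent signal):
  lateral movement: 0.32 × (1 − 0.64) × 0.48 × 0.26 = 0.014377
  credential stuffing: 0.13 × (1 − 0.21) × 0.73 × 0.27 = 0.020242
  supply-chain beacon: 0.26 × (1 − 0.90) × 0.90 × 0.95 = 0.02223
  benign misconfiguration: 0.09 × (1 − 0.31) × 0.35 × 0.10 = 0.0021735
  insider misuse: 0.20 × (1 − 0.68) × 0.64 × 0.25 = 0.01024
The unnormalized weights sum to 0.069263.
P(credential stuffing | evidence) = 0.020242 / 0.069263 ≈ 0.292.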